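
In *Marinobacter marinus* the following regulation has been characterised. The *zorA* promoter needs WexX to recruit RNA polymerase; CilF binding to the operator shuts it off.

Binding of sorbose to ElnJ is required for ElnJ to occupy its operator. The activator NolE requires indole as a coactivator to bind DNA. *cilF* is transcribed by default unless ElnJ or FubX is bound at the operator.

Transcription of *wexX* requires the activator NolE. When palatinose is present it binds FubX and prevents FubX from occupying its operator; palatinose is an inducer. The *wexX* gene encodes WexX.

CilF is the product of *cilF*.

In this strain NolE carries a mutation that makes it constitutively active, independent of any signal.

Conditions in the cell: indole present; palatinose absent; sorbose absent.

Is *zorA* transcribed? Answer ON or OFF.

ON

NolE is constitutively active in this strain.
No repressor is bound and NolE is active, so *wexX* is transcribed.
So WexX is produced and active.
Sorbose is absent, so ElnJ is inactive.
Palatinose is absent, so FubX is active.
With repressor FubX bound, *cilF* is not transcribed.
So CilF is not produced.
No repressor is bound and WexX is active, so *zorA* is transcribed.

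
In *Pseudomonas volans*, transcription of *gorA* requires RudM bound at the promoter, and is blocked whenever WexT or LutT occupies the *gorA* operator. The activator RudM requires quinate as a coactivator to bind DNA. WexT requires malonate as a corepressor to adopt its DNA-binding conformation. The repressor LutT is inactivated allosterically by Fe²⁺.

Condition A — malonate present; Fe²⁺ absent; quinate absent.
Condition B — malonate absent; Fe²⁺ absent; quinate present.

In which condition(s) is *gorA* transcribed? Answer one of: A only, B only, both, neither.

neither

Condition A:
Malonate is present, so WexT is active.
Fe²⁺ is absent, so LutT is active.
Quinate is absent, so RudM is inactive.
With repressor WexT bound, *gorA* is not transcribed.
→ *gorA* is OFF in A.
Condition B:
Malonate is absent, so WexT is inactive.
Fe²⁺ is absent, so LutT is active.
Quinate is present, so RudM is active.
With repressor LutT bound, *gorA* is not transcribed.
→ *gorA* is OFF in B.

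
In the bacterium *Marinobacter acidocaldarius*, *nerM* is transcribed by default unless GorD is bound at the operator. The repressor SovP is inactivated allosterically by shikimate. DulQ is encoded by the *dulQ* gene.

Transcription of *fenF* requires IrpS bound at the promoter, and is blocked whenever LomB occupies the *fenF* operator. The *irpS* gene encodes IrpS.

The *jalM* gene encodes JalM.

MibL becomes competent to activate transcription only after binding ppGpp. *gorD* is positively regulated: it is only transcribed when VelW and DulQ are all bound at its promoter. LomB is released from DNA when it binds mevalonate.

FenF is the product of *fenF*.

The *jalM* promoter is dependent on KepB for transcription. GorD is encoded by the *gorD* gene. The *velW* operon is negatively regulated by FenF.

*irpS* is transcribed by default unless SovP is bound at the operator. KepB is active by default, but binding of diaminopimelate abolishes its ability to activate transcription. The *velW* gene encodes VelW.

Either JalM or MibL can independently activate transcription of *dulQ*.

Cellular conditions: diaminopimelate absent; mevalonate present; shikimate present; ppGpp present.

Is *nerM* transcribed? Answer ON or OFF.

Shikimate is present, so SovP is inactive.
With no repressor bound, *irpS* is transcribed.
So IrpS is produced and active.
Mevalonate is present, so LomB is inactive.
No repressor is bound and IrpS is active, so *fenF* is transcribed.
So FenF is produced and active.
With repressor FenF bound, *velW* is not transcribed.
So VelW is not produced.
Diaminopimelate is absent, so KepB is active.
No repressor is bound and KepB is active, so *jalM* is transcribed.
So JalM is produced and active.
ppGpp is present, so MibL is active.
Activator JalM is present, so *dulQ* is transcribed.
So DulQ is produced and active.
Required activator VelW is absent, so *gorD* is not transcribed.
So GorD is not produced.
With no repressor bound, *nerM* is transcribed.

ON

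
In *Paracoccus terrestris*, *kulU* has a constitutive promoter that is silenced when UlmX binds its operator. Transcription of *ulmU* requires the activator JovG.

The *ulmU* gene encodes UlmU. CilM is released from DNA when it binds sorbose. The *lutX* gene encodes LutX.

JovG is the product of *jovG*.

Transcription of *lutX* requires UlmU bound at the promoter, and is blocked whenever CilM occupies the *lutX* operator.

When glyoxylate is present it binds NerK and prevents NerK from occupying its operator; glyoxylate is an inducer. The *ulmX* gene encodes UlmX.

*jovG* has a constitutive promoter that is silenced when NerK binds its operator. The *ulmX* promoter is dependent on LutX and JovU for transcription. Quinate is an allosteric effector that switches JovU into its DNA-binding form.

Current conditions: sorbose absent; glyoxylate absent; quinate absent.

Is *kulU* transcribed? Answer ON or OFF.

Glyoxylate is absent, so NerK is active.
With repressor NerK bound, *jovG* is not transcribed.
So JovG is not produced.
Required activator JovG is absent, so *ulmU* is not transcribed.
So UlmU is not produced.
Sorbose is absent, so CilM is active.
With repressor CilM bound, *lutX* is not transcribed.
So LutX is not produced.
Quinate is absent, so JovU is inactive.
Required activator LutX is absent, so *ulmX* is not transcribed.
So UlmX is not produced.
With no repressor bound, *kulU* is transcribed.

ON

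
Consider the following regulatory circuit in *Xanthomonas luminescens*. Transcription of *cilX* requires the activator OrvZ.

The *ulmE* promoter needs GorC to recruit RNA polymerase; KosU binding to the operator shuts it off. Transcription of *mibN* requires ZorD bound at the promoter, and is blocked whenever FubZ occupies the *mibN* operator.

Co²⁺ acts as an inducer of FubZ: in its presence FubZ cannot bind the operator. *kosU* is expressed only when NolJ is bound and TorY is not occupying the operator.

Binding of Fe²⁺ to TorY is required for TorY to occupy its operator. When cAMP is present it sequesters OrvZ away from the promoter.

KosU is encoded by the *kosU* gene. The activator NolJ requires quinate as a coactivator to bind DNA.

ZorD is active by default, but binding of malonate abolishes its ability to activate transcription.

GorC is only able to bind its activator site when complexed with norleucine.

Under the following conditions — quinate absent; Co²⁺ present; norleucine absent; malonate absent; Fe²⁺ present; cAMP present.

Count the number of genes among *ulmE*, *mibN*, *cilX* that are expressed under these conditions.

1

Norleucine is absent, so GorC is inactive.
Fe²⁺ is present, so TorY is active.
Quinate is absent, so NolJ is inactive.
With repressor TorY bound, *kosU* is not transcribed.
So KosU is not produced.
Required activator GorC is absent, so *ulmE* is not transcribed.
→ *ulmE* is OFF.
Malonate is absent, so ZorD is active.
Co²⁺ is present, so FubZ is inactive.
No repressor is bound and ZorD is active, so *mibN* is transcribed.
→ *mibN* is ON.
cAMP is present, so OrvZ is inactive.
Required activator OrvZ is absent, so *cilX* is not transcribed.
→ *cilX* is OFF.
1 of the 3 genes is transcribed.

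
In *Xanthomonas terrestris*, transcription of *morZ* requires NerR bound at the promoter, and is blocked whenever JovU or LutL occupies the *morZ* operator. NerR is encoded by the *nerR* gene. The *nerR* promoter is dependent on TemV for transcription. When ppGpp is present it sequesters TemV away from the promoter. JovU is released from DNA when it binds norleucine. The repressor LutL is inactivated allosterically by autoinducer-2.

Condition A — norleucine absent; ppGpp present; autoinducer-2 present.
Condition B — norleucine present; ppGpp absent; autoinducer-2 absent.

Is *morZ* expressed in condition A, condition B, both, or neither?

neither

Condition A:
Norleucine is absent, so JovU is active.
ppGpp is present, so TemV is inactive.
Required activator TemV is absent, so *nerR* is not transcribed.
So NerR is not produced.
Autoinducer-2 is present, so LutL is inactive.
With repressor JovU bound, *morZ* is not transcribed.
→ *morZ* is OFF in A.
Condition B:
Norleucine is present, so JovU is inactive.
ppGpp is absent, so TemV is active.
No repressor is bound and TemV is active, so *nerR* is transcribed.
So NerR is produced and active.
Autoinducer-2 is absent, so LutL is active.
With repressor LutL bound, *morZ* is not transcribed.
→ *morZ* is OFF in B.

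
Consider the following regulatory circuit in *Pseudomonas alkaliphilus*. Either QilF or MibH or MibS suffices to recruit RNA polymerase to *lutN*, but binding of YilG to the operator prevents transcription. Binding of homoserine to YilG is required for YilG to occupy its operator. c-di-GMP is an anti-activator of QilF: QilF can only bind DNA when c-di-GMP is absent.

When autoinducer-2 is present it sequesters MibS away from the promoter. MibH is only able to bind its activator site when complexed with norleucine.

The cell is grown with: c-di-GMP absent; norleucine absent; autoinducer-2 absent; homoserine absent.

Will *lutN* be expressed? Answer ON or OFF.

ON

c-di-GMP is absent, so QilF is active.
Homoserine is absent, so YilG is inactive.
Norleucine is absent, so MibH is inactive.
Autoinducer-2 is absent, so MibS is active.
Activator QilF is present, so *lutN* is transcribed.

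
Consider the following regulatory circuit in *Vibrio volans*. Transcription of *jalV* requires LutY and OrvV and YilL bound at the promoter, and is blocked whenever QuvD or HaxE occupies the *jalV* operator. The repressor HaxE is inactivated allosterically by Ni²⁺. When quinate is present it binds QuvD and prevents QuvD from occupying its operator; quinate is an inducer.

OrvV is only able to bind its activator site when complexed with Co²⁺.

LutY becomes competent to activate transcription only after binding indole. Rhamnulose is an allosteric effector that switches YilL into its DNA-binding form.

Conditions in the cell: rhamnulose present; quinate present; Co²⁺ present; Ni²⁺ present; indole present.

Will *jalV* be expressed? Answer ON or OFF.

ON

Indole is present, so LutY is active.
Co²⁺ is present, so OrvV is active.
Quinate is present, so QuvD is inactive.
Ni²⁺ is present, so HaxE is inactive.
Rhamnulose is present, so YilL is active.
No repressor is bound and LutY and OrvV and YilL are active, so *jalV* is transcribed.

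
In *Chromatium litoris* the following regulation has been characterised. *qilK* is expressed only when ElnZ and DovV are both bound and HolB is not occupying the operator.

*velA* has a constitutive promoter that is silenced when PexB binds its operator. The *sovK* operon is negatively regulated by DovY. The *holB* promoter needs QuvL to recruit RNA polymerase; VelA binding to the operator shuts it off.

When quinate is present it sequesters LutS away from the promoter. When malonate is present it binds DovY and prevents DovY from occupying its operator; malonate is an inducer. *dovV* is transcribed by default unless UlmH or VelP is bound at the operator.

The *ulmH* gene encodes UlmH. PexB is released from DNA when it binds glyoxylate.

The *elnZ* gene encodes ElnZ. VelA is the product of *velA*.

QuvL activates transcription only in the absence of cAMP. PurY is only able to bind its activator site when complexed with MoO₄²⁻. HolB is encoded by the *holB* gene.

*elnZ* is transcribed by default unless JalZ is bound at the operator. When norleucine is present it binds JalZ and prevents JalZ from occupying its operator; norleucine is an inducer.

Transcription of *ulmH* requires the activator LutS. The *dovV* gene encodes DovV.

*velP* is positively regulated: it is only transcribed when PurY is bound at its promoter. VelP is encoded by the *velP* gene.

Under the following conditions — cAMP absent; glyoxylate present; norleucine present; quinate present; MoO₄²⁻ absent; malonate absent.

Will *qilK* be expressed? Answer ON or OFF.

ON

Glyoxylate is present, so PexB is inactive.
With no repressor bound, *velA* is transcribed.
So VelA is produced and active.
cAMP is absent, so QuvL is active.
With repressor VelA bound, *holB* is not transcribed.
So HolB is not produced.
Norleucine is present, so JalZ is inactive.
With no repressor bound, *elnZ* is transcribed.
So ElnZ is produced and active.
Quinate is present, so LutS is inactive.
Required activator LutS is absent, so *ulmH* is not transcribed.
So UlmH is not produced.
MoO₄²⁻ is absent, so PurY is inactive.
Required activator PurY is absent, so *velP* is not transcribed.
So VelP is not produced.
With no repressor bound, *dovV* is transcribed.
So DovV is produced and active.
No repressor is bound and ElnZ and DovV are active, so *qilK* is transcribed.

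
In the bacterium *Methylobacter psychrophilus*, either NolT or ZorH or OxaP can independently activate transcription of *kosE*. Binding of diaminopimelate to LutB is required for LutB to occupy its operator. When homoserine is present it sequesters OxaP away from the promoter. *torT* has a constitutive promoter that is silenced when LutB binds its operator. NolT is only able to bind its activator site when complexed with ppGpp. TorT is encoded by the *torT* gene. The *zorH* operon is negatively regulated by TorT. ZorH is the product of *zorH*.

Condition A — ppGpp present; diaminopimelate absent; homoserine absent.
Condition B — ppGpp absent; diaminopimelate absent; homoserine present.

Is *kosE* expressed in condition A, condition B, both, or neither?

A only

Condition A:
ppGpp is present, so NolT is active.
Diaminopimelate is absent, so LutB is inactive.
With no repressor bound, *torT* is transcribed.
So TorT is produced and active.
With repressor TorT bound, *zorH* is not transcribed.
So ZorH is not produced.
Homoserine is absent, so OxaP is active.
Activator NolT is present, so *kosE* is transcribed.
→ *kosE* is ON in A.
Condition B:
ppGpp is absent, so NolT is inactive.
Diaminopimelate is absent, so LutB is inactive.
With no repressor bound, *torT* is transcribed.
So TorT is produced and active.
With repressor TorT bound, *zorH* is not transcribed.
So ZorH is not produced.
Homoserine is present, so OxaP is inactive.
No activator is available at the *kosE* promoter, so *kosE* is not transcribed.
→ *kosE* is OFF in B.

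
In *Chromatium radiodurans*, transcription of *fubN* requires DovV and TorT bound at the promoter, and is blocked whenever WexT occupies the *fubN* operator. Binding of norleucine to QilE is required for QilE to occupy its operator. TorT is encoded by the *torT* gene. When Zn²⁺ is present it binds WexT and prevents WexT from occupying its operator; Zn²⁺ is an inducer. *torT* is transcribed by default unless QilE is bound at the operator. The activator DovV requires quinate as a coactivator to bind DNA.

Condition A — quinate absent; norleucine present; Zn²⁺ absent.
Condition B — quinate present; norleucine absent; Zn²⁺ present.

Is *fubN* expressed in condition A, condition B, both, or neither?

B only

Condition A:
Quinate is absent, so DovV is inactive.
Norleucine is present, so QilE is active.
With repressor QilE bound, *torT* is not transcribed.
So TorT is not produced.
Zn²⁺ is absent, so WexT is active.
With repressor WexT bound, *fubN* is not transcribed.
→ *fubN* is OFF in A.
Condition B:
Quinate is present, so DovV is active.
Norleucine is absent, so QilE is inactive.
With no repressor bound, *torT* is transcribed.
So TorT is produced and active.
Zn²⁺ is present, so WexT is inactive.
No repressor is bound and DovV and TorT are active, so *fubN* is transcribed.
→ *fubN* is ON in B.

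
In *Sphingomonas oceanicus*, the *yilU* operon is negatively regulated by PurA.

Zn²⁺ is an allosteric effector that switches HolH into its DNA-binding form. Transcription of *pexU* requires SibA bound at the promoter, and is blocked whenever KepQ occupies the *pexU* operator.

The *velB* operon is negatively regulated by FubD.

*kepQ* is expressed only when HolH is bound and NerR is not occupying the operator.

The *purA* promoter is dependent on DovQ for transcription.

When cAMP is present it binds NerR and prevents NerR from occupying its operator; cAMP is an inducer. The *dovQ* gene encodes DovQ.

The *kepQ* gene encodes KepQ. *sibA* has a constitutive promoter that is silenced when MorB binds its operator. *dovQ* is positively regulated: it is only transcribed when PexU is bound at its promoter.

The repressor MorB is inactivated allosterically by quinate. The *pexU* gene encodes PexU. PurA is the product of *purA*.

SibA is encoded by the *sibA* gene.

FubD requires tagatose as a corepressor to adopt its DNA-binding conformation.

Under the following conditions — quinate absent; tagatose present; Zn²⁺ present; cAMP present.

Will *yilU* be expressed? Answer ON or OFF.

ON

Zn²⁺ is present, so HolH is active.
cAMP is present, so NerR is inactive.
No repressor is bound and HolH is active, so *kepQ* is transcribed.
So KepQ is produced and active.
Quinate is absent, so MorB is active.
With repressor MorB bound, *sibA* is not transcribed.
So SibA is not produced.
With repressor KepQ bound, *pexU* is not transcribed.
So PexU is not produced.
Required activator PexU is absent, so *dovQ* is not transcribed.
So DovQ is not produced.
Required activator DovQ is absent, so *purA* is not transcribed.
So PurA is not produced.
With no repressor bound, *yilU* is transcribed.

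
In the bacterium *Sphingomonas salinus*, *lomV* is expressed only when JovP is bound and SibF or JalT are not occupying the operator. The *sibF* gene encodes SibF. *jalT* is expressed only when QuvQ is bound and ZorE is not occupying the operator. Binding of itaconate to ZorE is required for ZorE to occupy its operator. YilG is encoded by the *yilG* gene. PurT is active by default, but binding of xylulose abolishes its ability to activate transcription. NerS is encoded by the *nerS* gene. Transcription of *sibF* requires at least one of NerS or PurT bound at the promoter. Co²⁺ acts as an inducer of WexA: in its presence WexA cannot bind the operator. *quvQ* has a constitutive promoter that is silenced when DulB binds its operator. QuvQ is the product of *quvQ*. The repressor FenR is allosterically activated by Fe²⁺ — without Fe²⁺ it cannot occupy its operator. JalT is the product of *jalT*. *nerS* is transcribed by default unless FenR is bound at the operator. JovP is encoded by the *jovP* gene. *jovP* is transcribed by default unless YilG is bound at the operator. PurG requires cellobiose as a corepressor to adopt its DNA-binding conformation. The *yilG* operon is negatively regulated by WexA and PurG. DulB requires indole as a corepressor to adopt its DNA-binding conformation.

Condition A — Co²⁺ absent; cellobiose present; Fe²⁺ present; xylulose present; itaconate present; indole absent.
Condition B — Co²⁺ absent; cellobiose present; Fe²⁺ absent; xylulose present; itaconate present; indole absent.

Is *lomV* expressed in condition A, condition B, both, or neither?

A only

Condition A:
Co²⁺ is absent, so WexA is active.
Cellobiose is present, so PurG is active.
With repressor WexA bound, *yilG* is not transcribed.
So YilG is not produced.
With no repressor bound, *jovP* is transcribed.
So JovP is produced and active.
Fe²⁺ is present, so FenR is active.
With repressor FenR bound, *nerS* is not transcribed.
So NerS is not produced.
Xylulose is present, so PurT is inactive.
No activator is available at the *sibF* promoter, so *sibF* is not transcribed.
So SibF is not produced.
Itaconate is present, so ZorE is active.
Indole is absent, so DulB is inactive.
With no repressor bound, *quvQ* is transcribed.
So QuvQ is produced and active.
With repressor ZorE bound, *jalT* is not transcribed.
So JalT is not produced.
No repressor is bound and JovP is active, so *lomV* is transcribed.
→ *lomV* is ON in A.
Condition B:
Co²⁺ is absent, so WexA is active.
Cellobiose is present, so PurG is active.
With repressor WexA bound, *yilG* is not transcribed.
So YilG is not produced.
With no repressor bound, *jovP* is transcribed.
So JovP is produced and active.
Fe²⁺ is absent, so FenR is inactive.
With no repressor bound, *nerS* is transcribed.
So NerS is produced and active.
Xylulose is present, so PurT is inactive.
Activator NerS is present, so *sibF* is transcribed.
So SibF is produced and active.
Itaconate is present, so ZorE is active.
Indole is absent, so DulB is inactive.
With no repressor bound, *quvQ* is transcribed.
So QuvQ is produced and active.
With repressor ZorE bound, *jalT* is not transcribed.
So JalT is not produced.
With repressor SibF bound, *lomV* is not transcribed.
→ *lomV* is OFF in B.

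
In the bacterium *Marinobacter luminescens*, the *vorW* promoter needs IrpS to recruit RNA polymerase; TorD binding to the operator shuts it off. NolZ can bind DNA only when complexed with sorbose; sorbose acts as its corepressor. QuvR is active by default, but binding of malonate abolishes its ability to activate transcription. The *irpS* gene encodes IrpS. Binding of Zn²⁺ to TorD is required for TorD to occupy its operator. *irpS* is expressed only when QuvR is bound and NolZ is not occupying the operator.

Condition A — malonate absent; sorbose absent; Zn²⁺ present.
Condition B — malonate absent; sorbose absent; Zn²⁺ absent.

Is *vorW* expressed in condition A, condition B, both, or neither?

Condition A:
Malonate is absent, so QuvR is active.
Sorbose is absent, so NolZ is inactive.
No repressor is bound and QuvR is active, so *irpS* is transcribed.
So IrpS is produced and active.
Zn²⁺ is present, so TorD is active.
With repressor TorD bound, *vorW* is not transcribed.
→ *vorW* is OFF in A.
Condition B:
Malonate is absent, so QuvR is active.
Sorbose is absent, so NolZ is inactive.
No repressor is bound and QuvR is active, so *irpS* is transcribed.
So IrpS is produced and active.
Zn²⁺ is absent, so TorD is inactive.
No repressor is bound and IrpS is active, so *vorW* is transcribed.
→ *vorW* is ON in B.

B only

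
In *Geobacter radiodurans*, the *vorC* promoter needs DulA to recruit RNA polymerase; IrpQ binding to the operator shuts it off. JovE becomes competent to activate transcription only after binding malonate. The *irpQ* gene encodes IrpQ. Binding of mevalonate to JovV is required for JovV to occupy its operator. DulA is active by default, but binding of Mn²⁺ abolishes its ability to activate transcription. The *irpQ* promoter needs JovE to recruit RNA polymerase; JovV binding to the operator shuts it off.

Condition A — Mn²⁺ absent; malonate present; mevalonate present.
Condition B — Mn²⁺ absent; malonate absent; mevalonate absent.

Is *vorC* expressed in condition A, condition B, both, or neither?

both

Condition A:
Mn²⁺ is absent, so DulA is active.
Malonate is present, so JovE is active.
Mevalonate is present, so JovV is active.
With repressor JovV bound, *irpQ* is not transcribed.
So IrpQ is not produced.
No repressor is bound and DulA is active, so *vorC* is transcribed.
→ *vorC* is ON in A.
Condition B:
Mn²⁺ is absent, so DulA is active.
Malonate is absent, so JovE is inactive.
Mevalonate is absent, so JovV is inactive.
Required activator JovE is absent, so *irpQ* is not transcribed.
So IrpQ is not produced.
No repressor is bound and DulA is active, so *vorC* is transcribed.
→ *vorC* is ON in B.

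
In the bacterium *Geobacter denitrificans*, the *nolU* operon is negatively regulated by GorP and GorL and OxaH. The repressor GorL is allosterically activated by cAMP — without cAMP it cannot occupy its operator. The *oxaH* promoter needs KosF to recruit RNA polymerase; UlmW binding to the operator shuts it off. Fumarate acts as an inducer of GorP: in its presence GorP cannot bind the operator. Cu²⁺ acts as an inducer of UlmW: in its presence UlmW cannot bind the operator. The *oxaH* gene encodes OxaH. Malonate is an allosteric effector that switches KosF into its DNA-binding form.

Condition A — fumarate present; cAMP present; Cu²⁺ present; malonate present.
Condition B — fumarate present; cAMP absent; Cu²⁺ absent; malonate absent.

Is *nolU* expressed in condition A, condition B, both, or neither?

B only

Condition A:
Fumarate is present, so GorP is inactive.
cAMP is present, so GorL is active.
Cu²⁺ is present, so UlmW is inactive.
Malonate is present, so KosF is active.
No repressor is bound and KosF is active, so *oxaH* is transcribed.
So OxaH is produced and active.
With repressor GorL bound, *nolU* is not transcribed.
→ *nolU* is OFF in A.
Condition B:
Fumarate is present, so GorP is inactive.
cAMP is absent, so GorL is inactive.
Cu²⁺ is absent, so UlmW is active.
Malonate is absent, so KosF is inactive.
With repressor UlmW bound, *oxaH* is not transcribed.
So OxaH is not produced.
With no repressor bound, *nolU* is transcribed.
→ *nolU* is ON in B.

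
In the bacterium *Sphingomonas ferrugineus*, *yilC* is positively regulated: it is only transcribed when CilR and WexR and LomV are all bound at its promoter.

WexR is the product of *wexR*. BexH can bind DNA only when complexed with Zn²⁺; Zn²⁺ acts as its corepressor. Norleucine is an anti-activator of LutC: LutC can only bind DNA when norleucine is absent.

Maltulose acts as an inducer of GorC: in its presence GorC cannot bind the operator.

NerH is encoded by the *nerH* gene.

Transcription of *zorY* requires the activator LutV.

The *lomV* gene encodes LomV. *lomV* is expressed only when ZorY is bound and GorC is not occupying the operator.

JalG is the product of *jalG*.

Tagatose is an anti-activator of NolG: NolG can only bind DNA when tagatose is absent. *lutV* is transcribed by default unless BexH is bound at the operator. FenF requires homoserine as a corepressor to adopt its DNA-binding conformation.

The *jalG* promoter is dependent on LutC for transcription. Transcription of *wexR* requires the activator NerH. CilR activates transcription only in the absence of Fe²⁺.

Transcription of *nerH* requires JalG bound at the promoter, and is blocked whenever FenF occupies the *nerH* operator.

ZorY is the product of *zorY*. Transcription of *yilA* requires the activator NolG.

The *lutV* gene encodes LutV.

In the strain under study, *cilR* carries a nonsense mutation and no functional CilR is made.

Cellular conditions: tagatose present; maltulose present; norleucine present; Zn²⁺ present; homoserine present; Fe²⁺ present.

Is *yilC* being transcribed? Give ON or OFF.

CilR is non-functional in this strain, so it has no effect.
Norleucine is present, so LutC is inactive.
Required activator LutC is absent, so *jalG* is not transcribed.
So JalG is not produced.
Homoserine is present, so FenF is active.
With repressor FenF bound, *nerH* is not transcribed.
So NerH is not produced.
Required activator NerH is absent, so *wexR* is not transcribed.
So WexR is not produced.
Zn²⁺ is present, so BexH is active.
With repressor BexH bound, *lutV* is not transcribed.
So LutV is not produced.
Required activator LutV is absent, so *zorY* is not transcribed.
So ZorY is not produced.
Maltulose is present, so GorC is inactive.
Required activator ZorY is absent, so *lomV* is not transcribed.
So LomV is not produced.
Required activator CilR is absent, so *yilC* is not transcribed.

OFF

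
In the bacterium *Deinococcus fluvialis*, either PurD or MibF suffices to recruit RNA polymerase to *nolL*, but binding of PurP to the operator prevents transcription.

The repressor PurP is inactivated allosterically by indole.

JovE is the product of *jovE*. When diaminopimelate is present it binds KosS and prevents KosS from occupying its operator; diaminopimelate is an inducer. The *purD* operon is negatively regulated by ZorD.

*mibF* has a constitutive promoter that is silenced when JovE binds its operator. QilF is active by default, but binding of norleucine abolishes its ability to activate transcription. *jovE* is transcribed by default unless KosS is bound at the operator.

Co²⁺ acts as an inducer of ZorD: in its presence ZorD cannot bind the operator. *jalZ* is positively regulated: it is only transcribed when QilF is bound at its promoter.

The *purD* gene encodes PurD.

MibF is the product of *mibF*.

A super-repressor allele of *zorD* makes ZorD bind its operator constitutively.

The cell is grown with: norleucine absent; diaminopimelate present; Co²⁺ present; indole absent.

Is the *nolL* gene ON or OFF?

OFF

ZorD is constitutively active in this strain.
With repressor ZorD bound, *purD* is not transcribed.
So PurD is not produced.
Indole is absent, so PurP is active.
Diaminopimelate is present, so KosS is inactive.
With no repressor bound, *jovE* is transcribed.
So JovE is produced and active.
With repressor JovE bound, *mibF* is not transcribed.
So MibF is not produced.
With repressor PurP bound, *nolL* is not transcribed.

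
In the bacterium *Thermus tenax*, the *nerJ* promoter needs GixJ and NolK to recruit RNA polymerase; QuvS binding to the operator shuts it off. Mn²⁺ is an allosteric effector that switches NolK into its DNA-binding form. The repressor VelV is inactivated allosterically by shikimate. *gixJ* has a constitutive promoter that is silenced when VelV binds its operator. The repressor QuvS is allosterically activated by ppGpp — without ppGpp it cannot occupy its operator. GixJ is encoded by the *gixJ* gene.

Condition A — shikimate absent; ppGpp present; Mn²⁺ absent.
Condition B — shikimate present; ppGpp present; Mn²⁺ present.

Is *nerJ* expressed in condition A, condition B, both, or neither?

neither

Condition A:
Shikimate is absent, so VelV is active.
With repressor VelV bound, *gixJ* is not transcribed.
So GixJ is not produced.
ppGpp is present, so QuvS is active.
Mn²⁺ is absent, so NolK is inactive.
With repressor QuvS bound, *nerJ* is not transcribed.
→ *nerJ* is OFF in A.
Condition B:
Shikimate is present, so VelV is inactive.
With no repressor bound, *gixJ* is transcribed.
So GixJ is produced and active.
ppGpp is present, so QuvS is active.
Mn²⁺ is present, so NolK is active.
With repressor QuvS bound, *nerJ* is not transcribed.
→ *nerJ* is OFF in B.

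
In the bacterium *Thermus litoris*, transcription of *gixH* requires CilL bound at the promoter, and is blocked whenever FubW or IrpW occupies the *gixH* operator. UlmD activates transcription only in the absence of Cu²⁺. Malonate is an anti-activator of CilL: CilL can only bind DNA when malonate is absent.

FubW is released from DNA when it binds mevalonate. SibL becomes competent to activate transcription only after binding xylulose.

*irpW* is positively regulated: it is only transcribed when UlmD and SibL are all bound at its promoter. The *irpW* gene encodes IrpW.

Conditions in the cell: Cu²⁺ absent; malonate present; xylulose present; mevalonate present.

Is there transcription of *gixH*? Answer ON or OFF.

Malonate is present, so CilL is inactive.
Mevalonate is present, so FubW is inactive.
Cu²⁺ is absent, so UlmD is active.
Xylulose is present, so SibL is active.
No repressor is bound and UlmD and SibL are active, so *irpW* is transcribed.
So IrpW is produced and active.
With repressor IrpW bound, *gixH* is not transcribed.

OFF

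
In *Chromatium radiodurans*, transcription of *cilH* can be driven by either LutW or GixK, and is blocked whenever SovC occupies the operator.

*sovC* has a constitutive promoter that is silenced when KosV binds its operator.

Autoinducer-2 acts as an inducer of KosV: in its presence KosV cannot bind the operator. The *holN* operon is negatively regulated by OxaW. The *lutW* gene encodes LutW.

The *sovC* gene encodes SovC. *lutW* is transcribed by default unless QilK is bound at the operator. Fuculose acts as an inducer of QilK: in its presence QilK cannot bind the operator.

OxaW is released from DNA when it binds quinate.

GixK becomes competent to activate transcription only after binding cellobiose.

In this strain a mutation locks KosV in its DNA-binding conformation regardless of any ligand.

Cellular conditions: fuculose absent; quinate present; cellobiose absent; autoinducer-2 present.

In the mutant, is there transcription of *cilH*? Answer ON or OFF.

Fuculose is absent, so QilK is active.
With repressor QilK bound, *lutW* is not transcribed.
So LutW is not produced.
KosV is constitutively active in this strain.
With repressor KosV bound, *sovC* is not transcribed.
So SovC is not produced.
Cellobiose is absent, so GixK is inactive.
No activator is available at the *cilH* promoter, so *cilH* is not transcribed.

OFF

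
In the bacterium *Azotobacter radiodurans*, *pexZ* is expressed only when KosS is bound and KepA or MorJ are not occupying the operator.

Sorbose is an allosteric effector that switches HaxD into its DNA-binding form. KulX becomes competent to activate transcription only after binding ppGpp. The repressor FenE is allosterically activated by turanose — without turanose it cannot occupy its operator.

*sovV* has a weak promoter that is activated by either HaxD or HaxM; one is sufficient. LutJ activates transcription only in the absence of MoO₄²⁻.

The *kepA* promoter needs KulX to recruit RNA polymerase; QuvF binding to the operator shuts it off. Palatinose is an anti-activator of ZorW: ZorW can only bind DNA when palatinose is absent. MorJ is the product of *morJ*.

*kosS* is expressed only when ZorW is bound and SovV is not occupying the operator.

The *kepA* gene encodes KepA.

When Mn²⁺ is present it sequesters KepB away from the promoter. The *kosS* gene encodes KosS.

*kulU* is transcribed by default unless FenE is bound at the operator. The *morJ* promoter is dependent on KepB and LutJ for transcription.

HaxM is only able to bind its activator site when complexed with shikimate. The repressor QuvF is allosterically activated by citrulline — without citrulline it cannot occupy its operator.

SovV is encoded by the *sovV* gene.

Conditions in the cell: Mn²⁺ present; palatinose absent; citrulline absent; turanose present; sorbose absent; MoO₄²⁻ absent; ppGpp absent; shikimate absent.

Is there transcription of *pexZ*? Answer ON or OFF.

ON

ppGpp is absent, so KulX is inactive.
Citrulline is absent, so QuvF is inactive.
Required activator KulX is absent, so *kepA* is not transcribed.
So KepA is not produced.
Mn²⁺ is present, so KepB is inactive.
MoO₄²⁻ is absent, so LutJ is active.
Required activator KepB is absent, so *morJ* is not transcribed.
So MorJ is not produced.
Sorbose is absent, so HaxD is inactive.
Shikimate is absent, so HaxM is inactive.
No activator is available at the *sovV* promoter, so *sovV* is not transcribed.
So SovV is not produced.
Palatinose is absent, so ZorW is active.
No repressor is bound and ZorW is active, so *kosS* is transcribed.
So KosS is produced and active.
No repressor is bound and KosS is active, so *pexZ* is transcribed.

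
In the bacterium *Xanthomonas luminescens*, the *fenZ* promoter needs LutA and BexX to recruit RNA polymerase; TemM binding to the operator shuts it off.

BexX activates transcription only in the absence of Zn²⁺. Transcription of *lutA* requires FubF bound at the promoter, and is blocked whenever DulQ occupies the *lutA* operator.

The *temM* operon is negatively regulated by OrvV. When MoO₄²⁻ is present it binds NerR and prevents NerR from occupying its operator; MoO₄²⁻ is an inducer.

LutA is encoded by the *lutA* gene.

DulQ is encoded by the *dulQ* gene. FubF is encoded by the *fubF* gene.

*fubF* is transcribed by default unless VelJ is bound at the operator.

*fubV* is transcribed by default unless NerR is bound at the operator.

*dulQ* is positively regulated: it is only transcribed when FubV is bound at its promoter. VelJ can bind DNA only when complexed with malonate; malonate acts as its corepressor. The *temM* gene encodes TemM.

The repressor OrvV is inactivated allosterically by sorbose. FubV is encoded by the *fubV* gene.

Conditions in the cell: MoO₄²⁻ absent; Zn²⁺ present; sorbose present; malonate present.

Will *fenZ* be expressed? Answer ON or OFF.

OFF

Sorbose is present, so OrvV is inactive.
With no repressor bound, *temM* is transcribed.
So TemM is produced and active.
Malonate is present, so VelJ is active.
With repressor VelJ bound, *fubF* is not transcribed.
So FubF is not produced.
MoO₄²⁻ is absent, so NerR is active.
With repressor NerR bound, *fubV* is not transcribed.
So FubV is not produced.
Required activator FubV is absent, so *dulQ* is not transcribed.
So DulQ is not produced.
Required activator FubF is absent, so *lutA* is not transcribed.
So LutA is not produced.
Zn²⁺ is present, so BexX is inactive.
With repressor TemM bound, *fenZ* is not transcribed.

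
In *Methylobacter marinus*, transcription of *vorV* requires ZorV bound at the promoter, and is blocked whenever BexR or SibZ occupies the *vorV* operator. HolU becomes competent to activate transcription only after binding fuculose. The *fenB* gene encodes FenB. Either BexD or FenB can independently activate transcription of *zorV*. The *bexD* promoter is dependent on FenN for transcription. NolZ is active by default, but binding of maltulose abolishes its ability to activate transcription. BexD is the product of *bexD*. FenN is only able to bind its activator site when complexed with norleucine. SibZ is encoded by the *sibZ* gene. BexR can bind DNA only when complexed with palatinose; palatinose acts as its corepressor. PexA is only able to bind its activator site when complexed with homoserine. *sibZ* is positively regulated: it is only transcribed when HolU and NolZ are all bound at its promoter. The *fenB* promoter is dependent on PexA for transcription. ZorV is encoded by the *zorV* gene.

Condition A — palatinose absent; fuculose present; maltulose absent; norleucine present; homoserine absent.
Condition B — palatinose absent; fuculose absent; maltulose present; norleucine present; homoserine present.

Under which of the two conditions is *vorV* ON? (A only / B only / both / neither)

Condition A:
Palatinose is absent, so BexR is inactive.
Fuculose is present, so HolU is active.
Maltulose is absent, so NolZ is active.
No repressor is bound and HolU and NolZ are active, so *sibZ* is transcribed.
So SibZ is produced and active.
Norleucine is present, so FenN is active.
No repressor is bound and FenN is active, so *bexD* is transcribed.
So BexD is produced and active.
Homoserine is absent, so PexA is inactive.
Required activator PexA is absent, so *fenB* is not transcribed.
So FenB is not produced.
Activator BexD is present, so *zorV* is transcribed.
So ZorV is produced and active.
With repressor SibZ bound, *vorV* is not transcribed.
→ *vorV* is OFF in A.
Condition B:
Palatinose is absent, so BexR is inactive.
Fuculose is absent, so HolU is inactive.
Maltulose is present, so NolZ is inactive.
Required activator HolU is absent, so *sibZ* is not transcribed.
So SibZ is not produced.
Norleucine is present, so FenN is active.
No repressor is bound and FenN is active, so *bexD* is transcribed.
So BexD is produced and active.
Homoserine is present, so PexA is active.
No repressor is bound and PexA is active, so *fenB* is transcribed.
So FenB is produced and active.
Activator BexD is present, so *zorV* is transcribed.
So ZorV is produced and active.
No repressor is bound and ZorV is active, so *vorV* is transcribed.
→ *vorV* is ON in B.

B only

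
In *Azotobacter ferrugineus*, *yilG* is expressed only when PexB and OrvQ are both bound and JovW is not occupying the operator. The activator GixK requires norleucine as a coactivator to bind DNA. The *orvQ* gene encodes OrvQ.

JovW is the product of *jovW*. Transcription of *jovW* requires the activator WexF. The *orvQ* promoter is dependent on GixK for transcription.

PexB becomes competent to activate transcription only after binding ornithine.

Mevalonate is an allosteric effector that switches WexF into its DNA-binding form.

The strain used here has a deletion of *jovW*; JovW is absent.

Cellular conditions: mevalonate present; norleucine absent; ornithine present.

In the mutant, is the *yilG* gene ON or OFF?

JovW is non-functional in this strain, so it has no effect.
Ornithine is present, so PexB is active.
Norleucine is absent, so GixK is inactive.
Required activator GixK is absent, so *orvQ* is not transcribed.
So OrvQ is not produced.
Required activator OrvQ is absent, so *yilG* is not transcribed.

OFF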